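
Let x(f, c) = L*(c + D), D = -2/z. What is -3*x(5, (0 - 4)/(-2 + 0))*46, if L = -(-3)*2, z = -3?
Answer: -2208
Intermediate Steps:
L = 6 (L = -1*(-6) = 6)
D = ⅔ (D = -2/(-3) = -2*(-⅓) = ⅔ ≈ 0.66667)
x(f, c) = 4 + 6*c (x(f, c) = 6*(c + ⅔) = 6*(⅔ + c) = 4 + 6*c)
-3*x(5, (0 - 4)/(-2 + 0))*46 = -3*(4 + 6*((0 - 4)/(-2 + 0)))*46 = -3*(4 + 6*(-4/(-2)))*46 = -3*(4 + 6*(-4*(-½)))*46 = -3*(4 + 6*2)*46 = -3*(4 + 12)*46 = -3*16*46 = -48*46 = -2208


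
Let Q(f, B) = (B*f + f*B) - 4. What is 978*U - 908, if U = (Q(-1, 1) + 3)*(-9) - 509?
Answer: -472304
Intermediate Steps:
Q(f, B) = -4 + 2*B*f (Q(f, B) = (B*f + B*f) - 4 = 2*B*f - 4 = -4 + 2*B*f)
U = -482 (U = ((-4 + 2*1*(-1)) + 3)*(-9) - 509 = ((-4 - 2) + 3)*(-9) - 509 = (-6 + 3)*(-9) - 509 = -3*(-9) - 509 = 27 - 509 = -482)
978*U - 908 = 978*(-482) - 908 = -471396 - 908 = -472304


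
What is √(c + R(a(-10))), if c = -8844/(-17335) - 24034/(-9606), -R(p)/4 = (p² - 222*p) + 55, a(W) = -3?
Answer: I*√20221226044466090865/83260005 ≈ 54.009*I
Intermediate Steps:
R(p) = -220 - 4*p² + 888*p (R(p) = -4*((p² - 222*p) + 55) = -4*(55 + p² - 222*p) = -220 - 4*p² + 888*p)
c = 250792427/83260005 (c = -8844*(-1/17335) - 24034*(-1/9606) = 8844/17335 + 12017/4803 = 250792427/83260005 ≈ 3.0122)
√(c + R(a(-10))) = √(250792427/83260005 + (-220 - 4*(-3)² + 888*(-3))) = √(250792427/83260005 + (-220 - 4*9 - 2664)) = √(250792427/83260005 + (-220 - 36 - 2664)) = √(250792427/83260005 - 2920) = √(-242868422173/83260005) = I*√20221226044466090865/83260005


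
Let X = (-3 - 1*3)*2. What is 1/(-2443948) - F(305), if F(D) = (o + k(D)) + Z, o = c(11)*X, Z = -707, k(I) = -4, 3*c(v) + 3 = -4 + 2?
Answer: 1688768067/2443948 ≈ 691.00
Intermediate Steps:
c(v) = -5/3 (c(v) = -1 + (-4 + 2)/3 = -1 + (⅓)*(-2) = -1 - ⅔ = -5/3)
X = -12 (X = (-3 - 3)*2 = -6*2 = -12)
o = 20 (o = -5/3*(-12) = 20)
F(D) = -691 (F(D) = (20 - 4) - 707 = 16 - 707 = -691)
1/(-2443948) - F(305) = 1/(-2443948) - 1*(-691) = -1/2443948 + 691 = 1688768067/2443948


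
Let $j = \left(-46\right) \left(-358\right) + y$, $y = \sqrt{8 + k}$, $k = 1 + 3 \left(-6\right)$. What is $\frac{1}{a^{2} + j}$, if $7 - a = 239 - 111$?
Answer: $\frac{31109}{967769890} - \frac{3 i}{967769890} \approx 3.2145 \cdot 10^{-5} - 3.0999 \cdot 10^{-9} i$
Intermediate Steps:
$k = -17$ ($k = 1 - 18 = -17$)
$y = 3 i$ ($y = \sqrt{8 - 17} = \sqrt{-9} = 3 i \approx 3.0 i$)
$j = 16468 + 3 i$ ($j = \left(-46\right) \left(-358\right) + 3 i = 16468 + 3 i \approx 16468.0 + 3.0 i$)
$a = -121$ ($a = 7 - \left(239 - 111\right) = 7 - 128 = -121$)
$\frac{1}{a^{2} + j} = \frac{1}{\left(-121\right)^{2} + \left(16468 + 3 i\right)} = \frac{1}{14641 + \left(16468 + 3 i\right)} = \frac{1}{31109 + 3 i} = \frac{31109 - 3 i}{967769890}$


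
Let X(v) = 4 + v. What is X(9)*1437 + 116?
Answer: 18797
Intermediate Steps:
X(9)*1437 + 116 = (4 + 9)*1437 + 116 = 13*1437 + 116 = 18681 + 116 = 18797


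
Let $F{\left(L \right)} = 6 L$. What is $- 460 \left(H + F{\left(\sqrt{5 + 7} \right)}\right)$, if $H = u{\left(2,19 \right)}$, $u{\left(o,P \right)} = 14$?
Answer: $-6440 - 5520 \sqrt{3} \approx -16001.0$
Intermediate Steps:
$H = 14$
$- 460 \left(H + F{\left(\sqrt{5 + 7} \right)}\right) = - 460 \left(14 + 6 \sqrt{5 + 7}\right) = - 460 \left(14 + 6 \sqrt{12}\right) = - 460 \left(14 + 6 \cdot 2 \sqrt{3}\right) = - 460 \left(14 + 12 \sqrt{3}\right) = -6440 - 5520 \sqrt{3}$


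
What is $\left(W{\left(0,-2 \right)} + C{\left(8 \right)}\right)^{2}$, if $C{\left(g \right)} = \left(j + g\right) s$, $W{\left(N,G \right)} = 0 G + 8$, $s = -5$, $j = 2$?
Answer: $1764$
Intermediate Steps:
$W{\left(N,G \right)} = 8$ ($W{\left(N,G \right)} = 0 + 8 = 8$)
$C{\left(g \right)} = -10 - 5 g$ ($C{\left(g \right)} = \left(2 + g\right) \left(-5\right) = -10 - 5 g$)
$\left(W{\left(0,-2 \right)} + C{\left(8 \right)}\right)^{2} = \left(8 - 50\right)^{2} = \left(-42\right)^{2} = 1764$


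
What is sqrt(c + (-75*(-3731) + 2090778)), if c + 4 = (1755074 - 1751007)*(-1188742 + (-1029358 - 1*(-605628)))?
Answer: 5*I*sqrt(262222121) ≈ 80966.0*I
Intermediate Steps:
c = -6557923628 (c = -4 + (1755074 - 1751007)*(-1188742 + (-1029358 - 1*(-605628))) = -4 + 4067*(-1188742 + (-1029358 + 605628)) = -4 + 4067*(-1188742 - 423730) = -4 + 4067*(-1612472) = -4 - 6557923624 = -6557923628)
sqrt(c + (-75*(-3731) + 2090778)) = sqrt(-6557923628 + (-75*(-3731) + 2090778)) = sqrt(-6557923628 + (279825 + 2090778)) = sqrt(-6557923628 + 2370603) = sqrt(-6555553025) = 5*I*sqrt(262222121)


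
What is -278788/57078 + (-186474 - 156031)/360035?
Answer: -11992293797/2055007773 ≈ -5.8356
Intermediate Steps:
-278788/57078 + (-186474 - 156031)/360035 = -278788*1/57078 - 342505*1/360035 = -139394/28539 - 68501/72007 = -11992293797/2055007773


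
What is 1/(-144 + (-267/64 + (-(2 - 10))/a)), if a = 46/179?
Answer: -1472/172285 ≈ -0.0085440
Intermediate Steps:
a = 46/179 (a = 46*(1/179) = 46/179 ≈ 0.25698)
1/(-144 + (-267/64 + (-(2 - 10))/a)) = 1/(-144 + (-267/64 + (-(2 - 10))/(46/179))) = 1/(-144 + (-267*1/64 - 1*(-8)*(179/46))) = 1/(-144 + (-267/64 + 8*(179/46))) = 1/(-144 + (-267/64 + 716/23)) = 1/(-144 + 39683/1472) = 1/(-172285/1472) = -1472/172285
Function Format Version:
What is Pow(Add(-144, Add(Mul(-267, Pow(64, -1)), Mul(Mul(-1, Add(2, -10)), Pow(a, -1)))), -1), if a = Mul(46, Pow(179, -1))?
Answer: Rational(-1472, 172285) ≈ -0.0085440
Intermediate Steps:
a = Rational(46, 179) (a = Mul(46, Rational(1, 179)) = Rational(46, 179) ≈ 0.25698)
Pow(Add(-144, Add(Mul(-267, Pow(64, -1)), Mul(Mul(-1, Add(2, -10)), Pow(a, -1)))), -1) = Pow(Add(-144, Add(Mul(-267, Pow(64, -1)), Mul(Mul(-1, Add(2, -10)), Pow(Rational(46, 179), -1)))), -1) = Pow(Add(-144, Add(Mul(-267, Rational(1, 64)), Mul(Mul(-1, -8), Rational(179, 46)))), -1) = Pow(Add(-144, Add(Rational(-267, 64), Mul(8, Rational(179, 46)))), -1) = Pow(Add(-144, Add(Rational(-267, 64), Rational(716, 23))), -1) = Pow(Add(-144, Rational(39683, 1472)), -1) = Pow(Rational(-172285, 1472), -1) = Rational(-1472, 172285)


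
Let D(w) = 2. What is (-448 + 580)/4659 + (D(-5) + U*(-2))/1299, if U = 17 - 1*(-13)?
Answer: -32918/2017347 ≈ -0.016317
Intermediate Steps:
U = 30 (U = 17 + 13 = 30)
(-448 + 580)/4659 + (D(-5) + U*(-2))/1299 = (-448 + 580)/4659 + (2 + 30*(-2))/1299 = 132*(1/4659) + (2 - 60)*(1/1299) = 44/1553 - 58*1/1299 = 44/1553 - 58/1299 = -32918/2017347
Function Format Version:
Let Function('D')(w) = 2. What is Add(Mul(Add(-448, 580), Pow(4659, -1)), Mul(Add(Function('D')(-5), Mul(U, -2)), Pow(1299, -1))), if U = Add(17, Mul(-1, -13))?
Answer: Rational(-32918, 2017347) ≈ -0.016317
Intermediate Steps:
U = 30 (U = Add(17, 13) = 30)
Add(Mul(Add(-448, 580), Pow(4659, -1)), Mul(Add(Function('D')(-5), Mul(U, -2)), Pow(1299, -1))) = Add(Mul(Add(-448, 580), Pow(4659, -1)), Mul(Add(2, Mul(30, -2)), Pow(1299, -1))) = Add(Mul(132, Rational(1, 4659)), Mul(Add(2, -60), Rational(1, 1299))) = Add(Rational(44, 1553), Mul(-58, Rational(1, 1299))) = Add(Rational(44, 1553), Rational(-58, 1299)) = Rational(-32918, 2017347)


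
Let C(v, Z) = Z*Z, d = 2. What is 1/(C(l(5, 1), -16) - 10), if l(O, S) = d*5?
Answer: 1/246 ≈ 0.0040650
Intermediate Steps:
l(O, S) = 10 (l(O, S) = 2*5 = 10)
C(v, Z) = Z**2
1/(C(l(5, 1), -16) - 10) = 1/((-16)**2 - 10) = 1/(256 - 10) = 1/246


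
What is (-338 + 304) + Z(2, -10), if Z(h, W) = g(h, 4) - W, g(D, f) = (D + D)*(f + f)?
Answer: 8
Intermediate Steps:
g(D, f) = 4*D*f (g(D, f) = (2*D)*(2*f) = 4*D*f)
Z(h, W) = -W + 16*h (Z(h, W) = 4*h*4 - W = 16*h - W = -W + 16*h)
(-338 + 304) + Z(2, -10) = (-338 + 304) + (-1*(-10) + 16*2) = -34 + (10 + 32) = -34 + 42 = 8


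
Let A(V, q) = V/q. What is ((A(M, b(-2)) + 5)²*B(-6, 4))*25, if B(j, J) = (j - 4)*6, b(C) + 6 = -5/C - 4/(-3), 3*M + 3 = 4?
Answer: -5953500/169 ≈ -35228.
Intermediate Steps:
M = ⅓ (M = -1 + (⅓)*4 = -1 + 4/3 = ⅓ ≈ 0.33333)
b(C) = -14/3 - 5/C (b(C) = -6 + (-5/C - 4/(-3)) = -6 + (-5/C - 4*(-⅓)) = -6 + (-5/C + 4/3) = -6 + (4/3 - 5/C) = -14/3 - 5/C)
B(j, J) = -24 + 6*j (B(j, J) = (-4 + j)*6 = -24 + 6*j)
((A(M, b(-2)) + 5)²*B(-6, 4))*25 = ((1/(3*(-14/3 - 5/(-2))) + 5)²*(-24 + 6*(-6)))*25 = ((1/(3*(-14/3 - 5*(-½))) + 5)²*(-24 - 36))*25 = ((1/(3*(-14/3 + 5/2)) + 5)²*(-60))*25 = ((1/(3*(-13/6)) + 5)²*(-60))*25 = (((⅓)*(-6/13) + 5)²*(-60))*25 = ((-2/13 + 5)²*(-60))*25 = ((63/13)²*(-60))*25 = ((3969/169)*(-60))*25 = -238140/169*25 = -5953500/169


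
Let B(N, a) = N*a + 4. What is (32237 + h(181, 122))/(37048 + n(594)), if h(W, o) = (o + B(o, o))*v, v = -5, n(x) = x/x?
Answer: -42813/37049 ≈ -1.1556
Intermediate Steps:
B(N, a) = 4 + N*a
n(x) = 1
h(W, o) = -20 - 5*o - 5*o**2 (h(W, o) = (o + (4 + o*o))*(-5) = (o + (4 + o**2))*(-5) = (4 + o + o**2)*(-5) = -20 - 5*o - 5*o**2)
(32237 + h(181, 122))/(37048 + n(594)) = (32237 + (-20 - 5*122 - 5*122**2))/(37048 + 1) = (32237 + (-20 - 610 - 5*14884))/37049 = (32237 + (-20 - 610 - 74420))*(1/37049) = (32237 - 75050)*(1/37049) = -42813*1/37049 = -42813/37049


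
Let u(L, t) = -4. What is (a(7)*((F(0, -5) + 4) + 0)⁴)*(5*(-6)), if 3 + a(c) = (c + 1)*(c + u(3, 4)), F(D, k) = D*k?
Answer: -161280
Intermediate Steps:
a(c) = -3 + (1 + c)*(-4 + c) (a(c) = -3 + (c + 1)*(c - 4) = -3 + (1 + c)*(-4 + c))
(a(7)*((F(0, -5) + 4) + 0)⁴)*(5*(-6)) = ((-7 + 7² - 3*7)*((0*(-5) + 4) + 0)⁴)*(5*(-6)) = ((-7 + 49 - 21)*((0 + 4) + 0)⁴)*(-30) = (21*(4 + 0)⁴)*(-30) = (21*4⁴)*(-30) = (21*256)*(-30) = 5376*(-30) = -161280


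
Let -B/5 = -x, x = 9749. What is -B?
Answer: -48745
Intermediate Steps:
B = 48745 (B = -(-5)*9749 = -5*(-9749) = 48745)
-B = -1*48745 = -48745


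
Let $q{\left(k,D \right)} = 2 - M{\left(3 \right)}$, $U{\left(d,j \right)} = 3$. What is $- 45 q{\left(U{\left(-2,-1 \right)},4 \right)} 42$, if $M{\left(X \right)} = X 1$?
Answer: $1890$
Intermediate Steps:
$M{\left(X \right)} = X$
$q{\left(k,D \right)} = -1$ ($q{\left(k,D \right)} = 2 - 3 = -1$)
$- 45 q{\left(U{\left(-2,-1 \right)},4 \right)} 42 = \left(-45\right) \left(-1\right) 42 = 45 \cdot 42 = 1890$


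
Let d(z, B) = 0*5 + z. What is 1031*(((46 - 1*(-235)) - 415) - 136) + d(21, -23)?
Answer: -278349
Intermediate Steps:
d(z, B) = z (d(z, B) = 0 + z = z)
1031*(((46 - 1*(-235)) - 415) - 136) + d(21, -23) = 1031*(((46 - 1*(-235)) - 415) - 136) + 21 = 1031*(((46 + 235) - 415) - 136) + 21 = 1031*((281 - 415) - 136) + 21 = 1031*(-134 - 136) + 21 = 1031*(-270) + 21 = -278370 + 21 = -278349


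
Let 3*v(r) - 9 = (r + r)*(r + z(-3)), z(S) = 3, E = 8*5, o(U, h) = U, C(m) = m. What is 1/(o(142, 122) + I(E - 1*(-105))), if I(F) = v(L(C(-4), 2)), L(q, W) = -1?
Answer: 3/431 ≈ 0.0069606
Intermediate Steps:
E = 40
v(r) = 3 + 2*r*(3 + r)/3 (v(r) = 3 + ((r + r)*(r + 3))/3 = 3 + ((2*r)*(3 + r))/3 = 3 + (2*r*(3 + r))/3 = 3 + 2*r*(3 + r)/3)
I(F) = 5/3 (I(F) = 3 + 2*(-1) + (⅔)*(-1)² = 3 - 2 + (⅔)*1 = 3 - 2 + ⅔ = 5/3)
1/(o(142, 122) + I(E - 1*(-105))) = 1/(142 + 5/3) = 1/(431/3) = 3/431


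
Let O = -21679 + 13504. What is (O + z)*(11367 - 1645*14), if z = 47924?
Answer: -463592587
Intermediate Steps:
O = -8175
(O + z)*(11367 - 1645*14) = (-8175 + 47924)*(11367 - 1645*14) = 39749*(11367 - 23030) = 39749*(-11663) = -463592587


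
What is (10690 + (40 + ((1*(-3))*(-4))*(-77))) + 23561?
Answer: 33367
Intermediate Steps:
(10690 + (40 + ((1*(-3))*(-4))*(-77))) + 23561 = (10690 + (40 - 3*(-4)*(-77))) + 23561 = (10690 + (40 + 12*(-77))) + 23561 = (10690 + (40 - 924)) + 23561 = (10690 - 884) + 23561 = 9806 + 23561 = 33367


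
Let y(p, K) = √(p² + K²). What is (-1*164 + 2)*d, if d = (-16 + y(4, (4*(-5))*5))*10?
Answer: 25920 - 6480*√626 ≈ -1.3621e+5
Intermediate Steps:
y(p, K) = √(K² + p²)
d = -160 + 40*√626 (d = (-16 + √(((4*(-5))*5)² + 4²))*10 = (-16 + √((-20*5)² + 16))*10 = (-16 + √((-100)² + 16))*10 = (-16 + √(10000 + 16))*10 = (-16 + √10016)*10 = (-16 + 4*√626)*10 = -160 + 40*√626 ≈ 840.80)
(-1*164 + 2)*d = (-1*164 + 2)*(-160 + 40*√626) = (-164 + 2)*(-160 + 40*√626) = -162*(-160 + 40*√626) = 25920 - 6480*√626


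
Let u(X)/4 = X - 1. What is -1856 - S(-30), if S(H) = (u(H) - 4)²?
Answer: -18240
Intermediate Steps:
u(X) = -4 + 4*X (u(X) = 4*(X - 1) = 4*(-1 + X) = -4 + 4*X)
S(H) = (-8 + 4*H)² (S(H) = ((-4 + 4*H) - 4)² = (-8 + 4*H)²)
-1856 - S(-30) = -1856 - 16*(-2 - 30)² = -1856 - 16*(-32)² = -1856 - 16*1024 = -1856 - 1*16384 = -1856 - 16384 = -18240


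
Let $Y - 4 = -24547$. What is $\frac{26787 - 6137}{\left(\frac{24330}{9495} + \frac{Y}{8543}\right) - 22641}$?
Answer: $- \frac{55834698675}{61218922426} \approx -0.91205$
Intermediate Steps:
$Y = -24543$ ($Y = 4 - 24547 = -24543$)
$\frac{26787 - 6137}{\left(\frac{24330}{9495} + \frac{Y}{8543}\right) - 22641} = \frac{26787 - 6137}{\left(\frac{24330}{9495} - \frac{24543}{8543}\right) - 22641} = \frac{20650}{\left(24330 \cdot \frac{1}{9495} - \frac{24543}{8543}\right) - 22641} = \frac{20650}{\left(\frac{1622}{633} - \frac{24543}{8543}\right) - 22641} = \frac{20650}{- \frac{1678973}{5407719} - 22641} = \frac{20650}{- \frac{122437844852}{5407719}} = 20650 \left(- \frac{5407719}{122437844852}\right) = - \frac{55834698675}{61218922426}$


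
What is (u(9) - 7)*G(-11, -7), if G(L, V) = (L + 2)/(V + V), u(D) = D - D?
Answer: -9/2 ≈ -4.5000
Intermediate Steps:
u(D) = 0
G(L, V) = (2 + L)/(2*V) (G(L, V) = (2 + L)/((2*V)) = (2 + L)*(1/(2*V)) = (2 + L)/(2*V))
(u(9) - 7)*G(-11, -7) = (0 - 7)*((½)*(2 - 11)/(-7)) = -7*(-1)*(-9)/(2*7) = -7*9/14 = -9/2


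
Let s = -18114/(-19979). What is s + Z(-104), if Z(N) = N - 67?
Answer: -3398295/19979 ≈ -170.09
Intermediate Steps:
Z(N) = -67 + N
s = 18114/19979 (s = -18114*(-1/19979) = 18114/19979 ≈ 0.90665)
s + Z(-104) = 18114/19979 + (-67 - 104) = 18114/19979 - 171 = -3398295/19979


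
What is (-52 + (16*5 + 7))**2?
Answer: 1225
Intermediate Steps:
(-52 + (16*5 + 7))**2 = (-52 + (80 + 7))**2 = (-52 + 87)**2 = 35**2 = 1225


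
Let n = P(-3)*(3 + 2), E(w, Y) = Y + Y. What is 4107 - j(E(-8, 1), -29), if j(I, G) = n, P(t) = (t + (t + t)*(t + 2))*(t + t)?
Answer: 4197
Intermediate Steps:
E(w, Y) = 2*Y
P(t) = 2*t*(t + 2*t*(2 + t)) (P(t) = (t + (2*t)*(2 + t))*(2*t) = (t + 2*t*(2 + t))*(2*t) = 2*t*(t + 2*t*(2 + t)))
n = -90 (n = ((-3)²*(10 + 4*(-3)))*(3 + 2) = (9*(10 - 12))*5 = (9*(-2))*5 = -18*5 = -90)
j(I, G) = -90
4107 - j(E(-8, 1), -29) = 4107 - 1*(-90) = 4107 + 90 = 4197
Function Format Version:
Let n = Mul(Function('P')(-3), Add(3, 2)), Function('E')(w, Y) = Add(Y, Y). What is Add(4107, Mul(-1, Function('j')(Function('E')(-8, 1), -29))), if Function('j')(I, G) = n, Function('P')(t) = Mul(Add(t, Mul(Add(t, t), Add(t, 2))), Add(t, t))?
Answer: 4197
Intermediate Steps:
Function('E')(w, Y) = Mul(2, Y)
Function('P')(t) = Mul(2, t, Add(t, Mul(2, t, Add(2, t)))) (Function('P')(t) = Mul(Add(t, Mul(Mul(2, t), Add(2, t))), Mul(2, t)) = Mul(Add(t, Mul(2, t, Add(2, t))), Mul(2, t)) = Mul(2, t, Add(t, Mul(2, t, Add(2, t)))))
n = -90 (n = Mul(Mul(Pow(-3, 2), Add(10, Mul(4, -3))), Add(3, 2)) = Mul(Mul(9, Add(10, -12)), 5) = Mul(Mul(9, -2), 5) = Mul(-18, 5) = -90)
Function('j')(I, G) = -90
Add(4107, Mul(-1, Function('j')(Function('E')(-8, 1), -29))) = Add(4107, Mul(-1, -90)) = Add(4107, 90) = 4197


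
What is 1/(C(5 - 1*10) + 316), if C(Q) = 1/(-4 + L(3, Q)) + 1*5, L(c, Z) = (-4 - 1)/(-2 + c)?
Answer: 9/2888 ≈ 0.0031163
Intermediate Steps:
L(c, Z) = -5/(-2 + c)
C(Q) = 44/9 (C(Q) = 1/(-4 - 5/(-2 + 3)) + 1*5 = 1/(-4 - 5/1) + 5 = 1/(-4 - 5*1) + 5 = 1/(-4 - 5) + 5 = 1/(-9) + 5 = -⅑ + 5 = 44/9)
1/(C(5 - 1*10) + 316) = 1/(44/9 + 316) = 1/(2888/9) = 9/2888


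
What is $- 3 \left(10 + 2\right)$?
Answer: $-36$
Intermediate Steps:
$- 3 \left(10 + 2\right) = \left(-3\right) 12 = -36$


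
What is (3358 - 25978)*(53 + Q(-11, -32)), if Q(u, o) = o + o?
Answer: 248820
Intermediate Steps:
Q(u, o) = 2*o
(3358 - 25978)*(53 + Q(-11, -32)) = (3358 - 25978)*(53 + 2*(-32)) = -22620*(53 - 64) = -22620*(-11) = 248820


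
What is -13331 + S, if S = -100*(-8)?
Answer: -12531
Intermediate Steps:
S = 800
-13331 + S = -13331 + 800 = -12531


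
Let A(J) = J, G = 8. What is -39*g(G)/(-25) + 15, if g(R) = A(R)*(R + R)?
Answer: 5367/25 ≈ 214.68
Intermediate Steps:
g(R) = 2*R² (g(R) = R*(R + R) = R*(2*R) = 2*R²)
-39*g(G)/(-25) + 15 = -39*2*8²/(-25) + 15 = -39*2*64*(-1)/25 + 15 = -4992*(-1)/25 + 15 = -39*(-128/25) + 15 = 4992/25 + 15 = 5367/25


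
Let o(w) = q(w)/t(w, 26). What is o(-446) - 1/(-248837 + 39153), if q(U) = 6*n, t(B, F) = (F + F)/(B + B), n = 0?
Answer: 1/209684 ≈ 4.7691e-6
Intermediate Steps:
t(B, F) = F/B (t(B, F) = (2*F)/((2*B)) = (2*F)*(1/(2*B)) = F/B)
q(U) = 0 (q(U) = 6*0 = 0)
o(w) = 0 (o(w) = 0/((26/w)) = 0*(w/26) = 0)
o(-446) - 1/(-248837 + 39153) = 0 - 1/(-248837 + 39153) = 0 - 1/(-209684) = 0 - 1*(-1/209684) = 0 + 1/209684 = 1/209684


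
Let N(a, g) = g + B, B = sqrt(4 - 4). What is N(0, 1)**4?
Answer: 1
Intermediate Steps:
B = 0 (B = sqrt(0) = 0)
N(a, g) = g (N(a, g) = g + 0 = g)
N(0, 1)**4 = 1**4 = 1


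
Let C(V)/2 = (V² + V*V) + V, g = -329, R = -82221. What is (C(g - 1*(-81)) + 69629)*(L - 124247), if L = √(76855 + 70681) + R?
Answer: -65068183732 + 1260596*√9221 ≈ -6.4947e+10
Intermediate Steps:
L = -82221 + 4*√9221 (L = √(76855 + 70681) - 82221 = √147536 - 82221 = 4*√9221 - 82221 = -82221 + 4*√9221 ≈ -81837.)
C(V) = 2*V + 4*V² (C(V) = 2*((V² + V*V) + V) = 2*((V² + V²) + V) = 2*(2*V² + V) = 2*(V + 2*V²) = 2*V + 4*V²)
(C(g - 1*(-81)) + 69629)*(L - 124247) = (2*(-329 - 1*(-81))*(1 + 2*(-329 - 1*(-81))) + 69629)*((-82221 + 4*√9221) - 124247) = (2*(-329 + 81)*(1 + 2*(-329 + 81)) + 69629)*(-206468 + 4*√9221) = (2*(-248)*(1 + 2*(-248)) + 69629)*(-206468 + 4*√9221) = (2*(-248)*(1 - 496) + 69629)*(-206468 + 4*√9221) = (2*(-248)*(-495) + 69629)*(-206468 + 4*√9221) = (245520 + 69629)*(-206468 + 4*√9221) = 315149*(-206468 + 4*√9221) = -65068183732 + 1260596*√9221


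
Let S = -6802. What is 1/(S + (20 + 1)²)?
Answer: -1/6361 ≈ -0.00015721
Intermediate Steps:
1/(S + (20 + 1)²) = 1/(-6802 + (20 + 1)²) = 1/(-6802 + 21²) = 1/(-6802 + 441) = 1/(-6361) = -1/6361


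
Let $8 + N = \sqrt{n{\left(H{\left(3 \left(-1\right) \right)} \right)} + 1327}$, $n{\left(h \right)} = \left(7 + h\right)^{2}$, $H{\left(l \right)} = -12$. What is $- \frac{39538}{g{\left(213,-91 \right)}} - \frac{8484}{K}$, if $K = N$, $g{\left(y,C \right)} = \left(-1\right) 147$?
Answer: $\frac{731210}{3381} - \frac{3939 \sqrt{2}}{23} \approx -25.929$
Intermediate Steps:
$g{\left(y,C \right)} = -147$
$N = -8 + 26 \sqrt{2}$ ($N = -8 + \sqrt{\left(7 - 12\right)^{2} + 1327} = -8 + \sqrt{\left(-5\right)^{2} + 1327} = -8 + \sqrt{25 + 1327} = -8 + \sqrt{1352} = -8 + 26 \sqrt{2} \approx 28.77$)
$K = -8 + 26 \sqrt{2} \approx 28.77$
$- \frac{39538}{g{\left(213,-91 \right)}} - \frac{8484}{K} = - \frac{39538}{-147} - \frac{8484}{-8 + 26 \sqrt{2}} = \left(-39538\right) \left(- \frac{1}{147}\right) - \frac{8484}{-8 + 26 \sqrt{2}} = \frac{39538}{147} - \frac{8484}{-8 + 26 \sqrt{2}}$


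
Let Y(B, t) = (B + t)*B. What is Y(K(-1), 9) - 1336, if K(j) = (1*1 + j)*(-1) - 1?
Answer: -1344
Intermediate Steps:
K(j) = -2 - j (K(j) = (1 + j)*(-1) - 1 = (-1 - j) - 1 = -2 - j)
Y(B, t) = B*(B + t)
Y(K(-1), 9) - 1336 = (-2 - 1*(-1))*((-2 - 1*(-1)) + 9) - 1336 = (-2 + 1)*((-2 + 1) + 9) - 1336 = -(-1 + 9) - 1336 = -1*8 - 1336 = -8 - 1336 = -1344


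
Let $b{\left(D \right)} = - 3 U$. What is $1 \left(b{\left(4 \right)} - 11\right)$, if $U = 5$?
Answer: $-26$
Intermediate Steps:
$b{\left(D \right)} = -15$ ($b{\left(D \right)} = \left(-3\right) 5 = -15$)
$1 \left(b{\left(4 \right)} - 11\right) = 1 \left(-15 - 11\right) = 1 \left(-26\right) = -26$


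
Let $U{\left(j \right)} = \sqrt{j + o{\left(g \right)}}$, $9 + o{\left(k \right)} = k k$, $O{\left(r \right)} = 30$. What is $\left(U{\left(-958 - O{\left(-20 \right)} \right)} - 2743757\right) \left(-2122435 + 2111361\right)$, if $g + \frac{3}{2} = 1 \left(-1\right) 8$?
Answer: $30384365018 - 16611 i \sqrt{403} \approx 3.0384 \cdot 10^{10} - 3.3346 \cdot 10^{5} i$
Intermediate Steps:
$g = - \frac{19}{2}$ ($g = - \frac{3}{2} + 1 \left(-1\right) 8 = - \frac{3}{2} - 8 = - \frac{19}{2} \approx -9.5$)
$o{\left(k \right)} = -9 + k^{2}$ ($o{\left(k \right)} = -9 + k k = -9 + k^{2}$)
$U{\left(j \right)} = \sqrt{\frac{325}{4} + j}$ ($U{\left(j \right)} = \sqrt{j - \left(9 - \left(- \frac{19}{2}\right)^{2}\right)} = \sqrt{j + \left(-9 + \frac{361}{4}\right)} = \sqrt{j + \frac{325}{4}} = \sqrt{\frac{325}{4} + j}$)
$\left(U{\left(-958 - O{\left(-20 \right)} \right)} - 2743757\right) \left(-2122435 + 2111361\right) = \left(\frac{\sqrt{325 + 4 \left(-958 - 30\right)}}{2} - 2743757\right) \left(-2122435 + 2111361\right) = \left(\frac{\sqrt{325 + 4 \left(-958 - 30\right)}}{2} - 2743757\right) \left(-11074\right) = \left(\frac{\sqrt{325 + 4 \left(-988\right)}}{2} - 2743757\right) \left(-11074\right) = \left(\frac{\sqrt{325 - 3952}}{2} - 2743757\right) \left(-11074\right) = \left(\frac{\sqrt{-3627}}{2} - 2743757\right) \left(-11074\right) = \left(\frac{3 i \sqrt{403}}{2} - 2743757\right) \left(-11074\right) = \left(-2743757 + \frac{3 i \sqrt{403}}{2}\right) \left(-11074\right) = 30384365018 - 16611 i \sqrt{403}$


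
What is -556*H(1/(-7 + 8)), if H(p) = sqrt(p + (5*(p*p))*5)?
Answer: -556*sqrt(26) ≈ -2835.1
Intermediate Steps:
H(p) = sqrt(p + 25*p**2) (H(p) = sqrt(p + (5*p**2)*5) = sqrt(p + 25*p**2))
-556*H(1/(-7 + 8)) = -556*sqrt(1 + 25/(-7 + 8))/sqrt(-7 + 8) = -556*sqrt(1 + 25/1) = -556*sqrt(1 + 25*1) = -556*sqrt(1 + 25) = -556*sqrt(26)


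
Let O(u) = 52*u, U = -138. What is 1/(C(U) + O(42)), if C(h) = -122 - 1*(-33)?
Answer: 1/2095 ≈ 0.00047733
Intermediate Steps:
C(h) = -89 (C(h) = -122 + 33 = -89)
1/(C(U) + O(42)) = 1/(-89 + 52*42) = 1/(-89 + 2184) = 1/2095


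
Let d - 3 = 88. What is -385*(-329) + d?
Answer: 126756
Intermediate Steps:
d = 91 (d = 3 + 88 = 91)
-385*(-329) + d = -385*(-329) + 91 = 126665 + 91 = 126756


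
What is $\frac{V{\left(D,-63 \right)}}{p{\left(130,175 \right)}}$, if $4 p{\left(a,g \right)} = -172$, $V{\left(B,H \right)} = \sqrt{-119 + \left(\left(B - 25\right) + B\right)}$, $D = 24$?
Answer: $- \frac{4 i \sqrt{6}}{43} \approx - 0.22786 i$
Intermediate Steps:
$V{\left(B,H \right)} = \sqrt{-144 + 2 B}$ ($V{\left(B,H \right)} = \sqrt{-119 + \left(\left(-25 + B\right) + B\right)} = \sqrt{-119 + \left(-25 + 2 B\right)} = \sqrt{-144 + 2 B}$)
$p{\left(a,g \right)} = -43$ ($p{\left(a,g \right)} = \frac{1}{4} \left(-172\right) = -43$)
$\frac{V{\left(D,-63 \right)}}{p{\left(130,175 \right)}} = \frac{\sqrt{-144 + 2 \cdot 24}}{-43} = \sqrt{-144 + 48} \left(- \frac{1}{43}\right) = \sqrt{-96} \left(- \frac{1}{43}\right) = 4 i \sqrt{6} \left(- \frac{1}{43}\right) = - \frac{4 i \sqrt{6}}{43}$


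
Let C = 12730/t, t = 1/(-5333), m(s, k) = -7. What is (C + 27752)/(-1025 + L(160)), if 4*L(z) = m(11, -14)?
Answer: 90481784/1369 ≈ 66093.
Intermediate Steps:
L(z) = -7/4 (L(z) = (¼)*(-7) = -7/4)
t = -1/5333 ≈ -0.00018751
C = -67889090 (C = 12730/(-1/5333) = 12730*(-5333) = -67889090)
(C + 27752)/(-1025 + L(160)) = (-67889090 + 27752)/(-1025 - 7/4) = -67861338/(-4107/4) = -67861338*(-4/4107) = 90481784/1369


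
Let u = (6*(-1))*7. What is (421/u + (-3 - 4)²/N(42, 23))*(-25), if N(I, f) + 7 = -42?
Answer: 11575/42 ≈ 275.60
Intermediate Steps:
N(I, f) = -49 (N(I, f) = -7 - 42 = -49)
u = -42 (u = -6*7 = -42)
(421/u + (-3 - 4)²/N(42, 23))*(-25) = (421/(-42) + (-3 - 4)²/(-49))*(-25) = (421*(-1/42) + (-7)²*(-1/49))*(-25) = (-421/42 + 49*(-1/49))*(-25) = (-421/42 - 1)*(-25) = -463/42*(-25) = 11575/42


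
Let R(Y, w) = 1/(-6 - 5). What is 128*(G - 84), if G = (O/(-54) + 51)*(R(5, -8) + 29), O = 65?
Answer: 17177728/99 ≈ 1.7351e+5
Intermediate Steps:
R(Y, w) = -1/11 (R(Y, w) = 1/(-11) = -1/11)
G = 142517/99 (G = (65/(-54) + 51)*(-1/11 + 29) = (65*(-1/54) + 51)*(318/11) = (-65/54 + 51)*(318/11) = (2689/54)*(318/11) = 142517/99 ≈ 1439.6)
128*(G - 84) = 128*(142517/99 - 84) = 128*(134201/99) = 17177728/99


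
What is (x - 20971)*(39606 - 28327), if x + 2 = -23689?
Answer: -503742698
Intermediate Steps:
x = -23691 (x = -2 - 23689 = -23691)
(x - 20971)*(39606 - 28327) = (-23691 - 20971)*(39606 - 28327) = -44662*11279 = -503742698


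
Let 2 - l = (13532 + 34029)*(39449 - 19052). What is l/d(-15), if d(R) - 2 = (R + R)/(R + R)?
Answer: -970101715/3 ≈ -3.2337e+8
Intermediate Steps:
d(R) = 3 (d(R) = 2 + (R + R)/(R + R) = 2 + (2*R)/((2*R)) = 2 + (2*R)*(1/(2*R)) = 2 + 1 = 3)
l = -970101715 (l = 2 - (13532 + 34029)*(39449 - 19052) = 2 - 47561*20397 = 2 - 1*970101717 = 2 - 970101717 = -970101715)
l/d(-15) = -970101715/3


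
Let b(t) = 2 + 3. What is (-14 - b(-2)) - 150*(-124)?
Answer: 18581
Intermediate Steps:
b(t) = 5
(-14 - b(-2)) - 150*(-124) = (-14 - 1*5) - 150*(-124) = (-14 - 5) + 18600 = -19 + 18600 = 18581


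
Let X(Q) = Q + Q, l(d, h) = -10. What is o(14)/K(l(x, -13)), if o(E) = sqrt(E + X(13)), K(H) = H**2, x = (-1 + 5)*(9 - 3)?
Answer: sqrt(10)/50 ≈ 0.063246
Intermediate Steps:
x = 24 (x = 4*6 = 24)
X(Q) = 2*Q
o(E) = sqrt(26 + E) (o(E) = sqrt(E + 2*13) = sqrt(E + 26) = sqrt(26 + E))
o(14)/K(l(x, -13)) = sqrt(26 + 14)/((-10)**2) = sqrt(40)/100 = (2*sqrt(10))*(1/100) = sqrt(10)/50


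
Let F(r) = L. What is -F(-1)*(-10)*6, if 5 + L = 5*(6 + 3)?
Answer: 2400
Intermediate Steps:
L = 40 (L = -5 + 5*(6 + 3) = -5 + 5*9 = -5 + 45 = 40)
F(r) = 40
-F(-1)*(-10)*6 = -40*(-10)*6 = -(-400)*6 = -1*(-2400) = 2400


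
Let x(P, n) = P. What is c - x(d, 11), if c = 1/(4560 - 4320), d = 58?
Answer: -13919/240 ≈ -57.996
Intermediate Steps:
c = 1/240 ≈ 0.0041667
c - x(d, 11) = 1/240 - 1*58 = 1/240 - 58 = -13919/240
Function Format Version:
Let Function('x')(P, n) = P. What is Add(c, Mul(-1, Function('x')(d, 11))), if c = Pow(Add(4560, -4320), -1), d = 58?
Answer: Rational(-13919, 240) ≈ -57.996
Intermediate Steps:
c = Rational(1, 240) (c = Pow(240, -1) = Rational(1, 240) ≈ 0.0041667)
Add(c, Mul(-1, Function('x')(d, 11))) = Add(Rational(1, 240), Mul(-1, 58)) = Add(Rational(1, 240), -58) = Rational(-13919, 240)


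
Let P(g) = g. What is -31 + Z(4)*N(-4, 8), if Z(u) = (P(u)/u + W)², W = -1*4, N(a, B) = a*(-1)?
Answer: 5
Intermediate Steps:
N(a, B) = -a
W = -4
Z(u) = 9 (Z(u) = (u/u - 4)² = (1 - 4)² = (-3)² = 9)
-31 + Z(4)*N(-4, 8) = -31 + 9*(-1*(-4)) = -31 + 9*4 = -31 + 36 = 5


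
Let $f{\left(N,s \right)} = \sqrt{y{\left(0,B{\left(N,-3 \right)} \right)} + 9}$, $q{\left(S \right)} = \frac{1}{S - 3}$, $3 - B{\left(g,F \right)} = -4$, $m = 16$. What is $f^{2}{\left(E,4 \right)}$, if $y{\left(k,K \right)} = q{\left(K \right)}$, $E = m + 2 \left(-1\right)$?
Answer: $\frac{37}{4} \approx 9.25$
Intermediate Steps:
$B{\left(g,F \right)} = 7$ ($B{\left(g,F \right)} = 3 - -4 = 3 + 4 = 7$)
$q{\left(S \right)} = \frac{1}{-3 + S}$
$E = 14$ ($E = 16 + 2 \left(-1\right) = 16 - 2 = 14$)
$y{\left(k,K \right)} = \frac{1}{-3 + K}$
$f{\left(N,s \right)} = \frac{\sqrt{37}}{2}$ ($f{\left(N,s \right)} = \sqrt{\frac{1}{-3 + 7} + 9} = \sqrt{\frac{1}{4} + 9} = \sqrt{\frac{37}{4}} = \frac{\sqrt{37}}{2}$)
$f^{2}{\left(E,4 \right)} = \left(\frac{\sqrt{37}}{2}\right)^{2} = \frac{37}{4}$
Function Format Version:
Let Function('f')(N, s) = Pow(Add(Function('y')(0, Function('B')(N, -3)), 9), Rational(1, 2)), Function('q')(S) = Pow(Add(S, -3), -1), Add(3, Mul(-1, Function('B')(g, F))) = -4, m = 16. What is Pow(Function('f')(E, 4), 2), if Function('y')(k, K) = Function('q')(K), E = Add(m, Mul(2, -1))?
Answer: Rational(37, 4) ≈ 9.2500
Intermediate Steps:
Function('B')(g, F) = 7 (Function('B')(g, F) = Add(3, Mul(-1, -4)) = Add(3, 4) = 7)
Function('q')(S) = Pow(Add(-3, S), -1)
E = 14 (E = Add(16, Mul(2, -1)) = Add(16, -2) = 14)
Function('y')(k, K) = Pow(Add(-3, K), -1)
Function('f')(N, s) = Mul(Rational(1, 2), Pow(37, Rational(1, 2))) (Function('f')(N, s) = Pow(Add(Pow(Add(-3, 7), -1), 9), Rational(1, 2)) = Pow(Add(Pow(4, -1), 9), Rational(1, 2)) = Pow(Add(Rational(1, 4), 9), Rational(1, 2)) = Pow(Rational(37, 4), Rational(1, 2)) = Mul(Rational(1, 2), Pow(37, Rational(1, 2))))
Pow(Function('f')(E, 4), 2) = Pow(Mul(Rational(1, 2), Pow(37, Rational(1, 2))), 2) = Rational(37, 4)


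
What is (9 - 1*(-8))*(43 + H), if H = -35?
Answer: 136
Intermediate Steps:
(9 - 1*(-8))*(43 + H) = (9 - 1*(-8))*(43 - 35) = (9 + 8)*8 = 17*8 = 136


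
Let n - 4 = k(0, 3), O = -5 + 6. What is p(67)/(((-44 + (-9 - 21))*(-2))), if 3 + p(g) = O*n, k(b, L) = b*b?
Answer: 1/148 ≈ 0.0067568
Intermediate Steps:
k(b, L) = b**2
O = 1
n = 4 (n = 4 + 0**2 = 4 + 0 = 4)
p(g) = 1 (p(g) = -3 + 1*4 = -3 + 4 = 1)
p(67)/(((-44 + (-9 - 21))*(-2))) = 1/((-44 + (-9 - 21))*(-2)) = 1/((-44 - 30)*(-2)) = 1/(-74*(-2)) = 1/148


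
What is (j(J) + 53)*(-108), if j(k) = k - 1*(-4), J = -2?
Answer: -5940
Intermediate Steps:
j(k) = 4 + k (j(k) = k + 4 = 4 + k)
(j(J) + 53)*(-108) = ((4 - 2) + 53)*(-108) = (2 + 53)*(-108) = 55*(-108) = -5940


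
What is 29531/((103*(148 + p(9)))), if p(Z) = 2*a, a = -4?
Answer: 29531/14420 ≈ 2.0479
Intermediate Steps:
p(Z) = -8 (p(Z) = 2*(-4) = -8)
29531/((103*(148 + p(9)))) = 29531/((103*(148 - 8))) = 29531/((103*140)) = 29531/14420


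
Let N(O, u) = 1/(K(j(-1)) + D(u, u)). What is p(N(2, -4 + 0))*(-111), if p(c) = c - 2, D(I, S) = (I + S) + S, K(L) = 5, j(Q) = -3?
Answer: 1665/7 ≈ 237.86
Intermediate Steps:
D(I, S) = I + 2*S
N(O, u) = 1/(5 + 3*u) (N(O, u) = 1/(5 + (u + 2*u)) = 1/(5 + 3*u))
p(c) = -2 + c
p(N(2, -4 + 0))*(-111) = (-2 + 1/(5 + 3*(-4 + 0)))*(-111) = (-2 + 1/(5 + 3*(-4)))*(-111) = (-2 + 1/(5 - 12))*(-111) = (-2 + 1/(-7))*(-111) = (-2 - ⅐)*(-111) = -15/7*(-111) = 1665/7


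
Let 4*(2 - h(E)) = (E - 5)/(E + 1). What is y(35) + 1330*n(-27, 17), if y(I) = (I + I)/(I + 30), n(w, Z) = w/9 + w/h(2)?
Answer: -259336/13 ≈ -19949.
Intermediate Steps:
h(E) = 2 - (-5 + E)/(4*(1 + E)) (h(E) = 2 - (E - 5)/(4*(E + 1)) = 2 - (-5 + E)/(4*(1 + E)))
n(w, Z) = 5*w/9 (n(w, Z) = w/9 + w/(((13 + 7*2)/(4*(1 + 2)))) = w*(⅑) + w/(((¼)*(13 + 14)/3)) = w/9 + w/(((¼)*(⅓)*27)) = w/9 + w/(9/4) = w/9 + w*(4/9) = w/9 + 4*w/9 = 5*w/9)
y(I) = 2*I/(30 + I) (y(I) = (2*I)/(30 + I) = 2*I/(30 + I))
y(35) + 1330*n(-27, 17) = 2*35/(30 + 35) + 1330*((5/9)*(-27)) = 2*35/65 + 1330*(-15) = 2*35*(1/65) - 19950 = 14/13 - 19950 = -259336/13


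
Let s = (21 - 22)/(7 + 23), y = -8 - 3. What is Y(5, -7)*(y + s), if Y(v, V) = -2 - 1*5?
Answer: 2317/30 ≈ 77.233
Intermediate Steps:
Y(v, V) = -7 (Y(v, V) = -2 - 5 = -7)
y = -11
s = -1/30 ≈ -0.033333
Y(5, -7)*(y + s) = -7*(-11 - 1/30) = -7*(-331/30) = 2317/30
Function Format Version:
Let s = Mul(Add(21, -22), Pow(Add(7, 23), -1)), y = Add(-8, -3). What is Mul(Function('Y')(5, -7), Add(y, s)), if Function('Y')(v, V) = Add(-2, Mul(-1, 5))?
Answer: Rational(2317, 30) ≈ 77.233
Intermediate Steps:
Function('Y')(v, V) = -7 (Function('Y')(v, V) = Add(-2, -5) = -7)
y = -11
s = Rational(-1, 30) (s = Mul(-1, Pow(30, -1)) = Mul(-1, Rational(1, 30)) = Rational(-1, 30) ≈ -0.033333)
Mul(Function('Y')(5, -7), Add(y, s)) = Mul(-7, Add(-11, Rational(-1, 30))) = Mul(-7, Rational(-331, 30)) = Rational(2317, 30)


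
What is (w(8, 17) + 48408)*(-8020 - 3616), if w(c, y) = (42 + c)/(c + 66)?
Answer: -20841483956/37 ≈ -5.6328e+8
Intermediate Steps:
w(c, y) = (42 + c)/(66 + c)
(w(8, 17) + 48408)*(-8020 - 3616) = ((42 + 8)/(66 + 8) + 48408)*(-8020 - 3616) = (50/74 + 48408)*(-11636) = ((1/74)*50 + 48408)*(-11636) = (25/37 + 48408)*(-11636) = (1791121/37)*(-11636) = -20841483956/37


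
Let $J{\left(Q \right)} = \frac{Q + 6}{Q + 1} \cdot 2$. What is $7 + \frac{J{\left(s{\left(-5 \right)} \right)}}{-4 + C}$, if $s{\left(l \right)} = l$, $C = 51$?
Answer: $\frac{657}{94} \approx 6.9894$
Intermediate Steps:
$J{\left(Q \right)} = \frac{2 \left(6 + Q\right)}{1 + Q}$ ($J{\left(Q \right)} = \frac{6 + Q}{1 + Q} 2 = \frac{2 \left(6 + Q\right)}{1 + Q}$)
$7 + \frac{J{\left(s{\left(-5 \right)} \right)}}{-4 + C} = 7 + \frac{2 \frac{1}{1 - 5} \left(6 - 5\right)}{-4 + 51} = 7 + \frac{2 \frac{1}{-4} \cdot 1}{47} = 7 + 2 \left(- \frac{1}{4}\right) 1 \cdot \frac{1}{47} = 7 - \frac{1}{94} = \frac{657}{94}$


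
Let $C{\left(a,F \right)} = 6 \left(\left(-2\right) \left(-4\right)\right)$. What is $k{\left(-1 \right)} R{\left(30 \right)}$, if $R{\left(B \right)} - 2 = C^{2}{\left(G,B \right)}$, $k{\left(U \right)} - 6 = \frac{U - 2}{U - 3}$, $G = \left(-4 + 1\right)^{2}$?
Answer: $\frac{31131}{2} \approx 15566.0$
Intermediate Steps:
$G = 9$ ($G = \left(-3\right)^{2} = 9$)
$C{\left(a,F \right)} = 48$ ($C{\left(a,F \right)} = 6 \cdot 8 = 48$)
$k{\left(U \right)} = 6 + \frac{-2 + U}{-3 + U}$ ($k{\left(U \right)} = 6 + \frac{U - 2}{U - 3} = 6 + \frac{-2 + U}{-3 + U}$)
$R{\left(B \right)} = 2306$ ($R{\left(B \right)} = 2 + 48^{2} = 2 + 2304 = 2306$)
$k{\left(-1 \right)} R{\left(30 \right)} = \frac{-20 + 7 \left(-1\right)}{-3 - 1} \cdot 2306 = \frac{-20 - 7}{-4} \cdot 2306 = \left(- \frac{1}{4}\right) \left(-27\right) 2306 = \frac{27}{4} \cdot 2306 = \frac{31131}{2}$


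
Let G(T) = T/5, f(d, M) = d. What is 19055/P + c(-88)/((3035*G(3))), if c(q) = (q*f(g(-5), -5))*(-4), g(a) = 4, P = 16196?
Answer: 57503123/29492916 ≈ 1.9497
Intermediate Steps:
G(T) = T/5 (G(T) = T*(⅕) = T/5)
c(q) = -16*q (c(q) = (q*4)*(-4) = (4*q)*(-4) = -16*q)
19055/P + c(-88)/((3035*G(3))) = 19055/16196 + (-16*(-88))/((3035*((⅕)*3))) = 19055*(1/16196) + 1408/((3035*(⅗))) = 19055/16196 + 1408/1821 = 57503123/29492916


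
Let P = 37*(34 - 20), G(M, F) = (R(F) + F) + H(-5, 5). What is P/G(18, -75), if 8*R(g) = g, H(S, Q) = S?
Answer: -4144/715 ≈ -5.7958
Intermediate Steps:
R(g) = g/8
G(M, F) = -5 + 9*F/8 (G(M, F) = (F/8 + F) - 5 = 9*F/8 - 5 = -5 + 9*F/8)
P = 518 (P = 37*14 = 518)
P/G(18, -75) = 518/(-5 + (9/8)*(-75)) = 518/(-5 - 675/8) = 518/(-715/8) = 518*(-8/715) = -4144/715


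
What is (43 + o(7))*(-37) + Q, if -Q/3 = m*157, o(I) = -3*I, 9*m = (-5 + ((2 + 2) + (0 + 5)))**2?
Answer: -4954/3 ≈ -1651.3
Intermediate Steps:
m = 16/9 (m = (-5 + ((2 + 2) + (0 + 5)))**2/9 = (-5 + (4 + 5))**2/9 = (-5 + 9)**2/9 = (1/9)*4**2 = (1/9)*16 = 16/9 ≈ 1.7778)
Q = -2512/3 (Q = -16*157/3 = -3*2512/9 = -2512/3 ≈ -837.33)
(43 + o(7))*(-37) + Q = (43 - 3*7)*(-37) - 2512/3 = (43 - 21)*(-37) - 2512/3 = 22*(-37) - 2512/3 = -814 - 2512/3 = -4954/3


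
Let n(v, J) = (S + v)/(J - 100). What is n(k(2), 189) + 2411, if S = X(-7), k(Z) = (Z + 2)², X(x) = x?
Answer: 214588/89 ≈ 2411.1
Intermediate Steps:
k(Z) = (2 + Z)²
S = -7
n(v, J) = (-7 + v)/(-100 + J) (n(v, J) = (-7 + v)/(J - 100) = (-7 + v)/(-100 + J))
n(k(2), 189) + 2411 = (-7 + (2 + 2)²)/(-100 + 189) + 2411 = (-7 + 4²)/89 + 2411 = (-7 + 16)/89 + 2411 = (1/89)*9 + 2411 = 9/89 + 2411 = 214588/89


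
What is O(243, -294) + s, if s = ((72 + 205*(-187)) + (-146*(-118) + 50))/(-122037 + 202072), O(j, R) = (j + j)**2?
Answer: 3780785175/16007 ≈ 2.3620e+5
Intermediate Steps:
O(j, R) = 4*j**2 (O(j, R) = (2*j)**2 = 4*j**2)
s = -4197/16007 (s = ((72 - 38335) + (17228 + 50))/80035 = (-38263 + 17278)*(1/80035) = -20985*1/80035 = -4197/16007 ≈ -0.26220)
O(243, -294) + s = 4*243**2 - 4197/16007 = 4*59049 - 4197/16007 = 236196 - 4197/16007 = 3780785175/16007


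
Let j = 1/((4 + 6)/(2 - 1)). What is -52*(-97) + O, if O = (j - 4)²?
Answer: 505921/100 ≈ 5059.2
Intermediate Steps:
j = ⅒ (j = 1/(10/1) = 1/(10*1) = 1/10 = ⅒ ≈ 0.10000)
O = 1521/100 (O = (⅒ - 4)² = (-39/10)² = 1521/100 ≈ 15.210)
-52*(-97) + O = -52*(-97) + 1521/100 = 5044 + 1521/100 = 505921/100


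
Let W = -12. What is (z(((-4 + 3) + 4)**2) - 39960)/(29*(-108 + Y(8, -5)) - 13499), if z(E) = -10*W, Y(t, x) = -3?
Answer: 19920/8359 ≈ 2.3831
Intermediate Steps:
z(E) = 120 (z(E) = -10*(-12) = 120)
(z(((-4 + 3) + 4)**2) - 39960)/(29*(-108 + Y(8, -5)) - 13499) = (120 - 39960)/(29*(-108 - 3) - 13499) = -39840/(29*(-111) - 13499) = -39840/(-3219 - 13499) = -39840/(-16718) = -39840*(-1/16718) = 19920/8359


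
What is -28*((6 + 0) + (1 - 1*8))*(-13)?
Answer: -364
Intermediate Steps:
-28*((6 + 0) + (1 - 1*8))*(-13) = -28*(6 + (1 - 8))*(-13) = -28*(6 - 7)*(-13) = -28*(-1)*(-13) = 28*(-13) = -364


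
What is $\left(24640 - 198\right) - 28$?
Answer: $24414$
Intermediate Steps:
$\left(24640 - 198\right) - 28 = 24442 - 28 = 24414$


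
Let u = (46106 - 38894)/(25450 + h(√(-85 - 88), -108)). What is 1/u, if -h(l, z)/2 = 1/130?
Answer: 1654249/468780 ≈ 3.5288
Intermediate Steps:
h(l, z) = -1/65 (h(l, z) = -2/130 = -2*1/130 = -1/65)
u = 468780/1654249 (u = (46106 - 38894)/(25450 - 1/65) = 7212/(1654249/65) = 7212*(65/1654249) = 468780/1654249 ≈ 0.28338)
1/u = 1/(468780/1654249) = 1654249/468780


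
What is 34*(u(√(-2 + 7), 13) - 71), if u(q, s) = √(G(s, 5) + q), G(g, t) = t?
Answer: -2414 + 34*√(5 + √5) ≈ -2322.5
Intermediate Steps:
u(q, s) = √(5 + q)
34*(u(√(-2 + 7), 13) - 71) = 34*(√(5 + √(-2 + 7)) - 71) = 34*(√(5 + √5) - 71) = 34*(-71 + √(5 + √5)) = -2414 + 34*√(5 + √5)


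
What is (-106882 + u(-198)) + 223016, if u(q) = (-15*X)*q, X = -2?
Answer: 110194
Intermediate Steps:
u(q) = 30*q (u(q) = (-15*(-2))*q = 30*q)
(-106882 + u(-198)) + 223016 = (-106882 + 30*(-198)) + 223016 = (-106882 - 5940) + 223016 = -112822 + 223016 = 110194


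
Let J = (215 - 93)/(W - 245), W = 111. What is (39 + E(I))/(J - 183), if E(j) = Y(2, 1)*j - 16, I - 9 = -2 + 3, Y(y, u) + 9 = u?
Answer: 3819/12322 ≈ 0.30993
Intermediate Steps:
Y(y, u) = -9 + u
I = 10 (I = 9 + (-2 + 3) = 9 + 1 = 10)
E(j) = -16 - 8*j (E(j) = (-9 + 1)*j - 16 = -8*j - 16 = -16 - 8*j)
J = -61/67 (J = (215 - 93)/(111 - 245) = 122/(-134) = 122*(-1/134) = -61/67 ≈ -0.91045)
(39 + E(I))/(J - 183) = (39 + (-16 - 8*10))/(-61/67 - 183) = (39 + (-16 - 80))/(-12322/67) = (39 - 96)*(-67/12322) = -57*(-67/12322) = 3819/12322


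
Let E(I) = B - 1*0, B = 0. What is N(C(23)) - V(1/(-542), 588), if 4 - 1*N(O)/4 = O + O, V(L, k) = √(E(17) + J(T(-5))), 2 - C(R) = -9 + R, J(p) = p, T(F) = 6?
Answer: 112 - √6 ≈ 109.55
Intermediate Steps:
E(I) = 0 (E(I) = 0 - 1*0 = 0 + 0 = 0)
C(R) = 11 - R (C(R) = 2 - (-9 + R) = 2 + (9 - R) = 11 - R)
V(L, k) = √6 (V(L, k) = √(0 + 6) = √6)
N(O) = 16 - 8*O (N(O) = 16 - 4*(O + O) = 16 - 8*O)
N(C(23)) - V(1/(-542), 588) = (16 - 8*(11 - 1*23)) - √6 = (16 - 8*(11 - 23)) - √6 = (16 - 8*(-12)) - √6 = (16 + 96) - √6 = 112 - √6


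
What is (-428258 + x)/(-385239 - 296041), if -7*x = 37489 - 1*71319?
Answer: 370497/596120 ≈ 0.62151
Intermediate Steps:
x = 33830/7 (x = -(37489 - 1*71319)/7 = -(37489 - 71319)/7 = -⅐*(-33830) = 33830/7 ≈ 4832.9)
(-428258 + x)/(-385239 - 296041) = (-428258 + 33830/7)/(-385239 - 296041) = -2963976/7/(-681280) = -2963976/7*(-1/681280) = 370497/596120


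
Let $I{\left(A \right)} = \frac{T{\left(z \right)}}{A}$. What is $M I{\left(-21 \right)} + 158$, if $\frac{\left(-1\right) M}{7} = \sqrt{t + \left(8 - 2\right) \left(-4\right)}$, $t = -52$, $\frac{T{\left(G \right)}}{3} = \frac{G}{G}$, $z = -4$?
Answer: $158 + 2 i \sqrt{19} \approx 158.0 + 8.7178 i$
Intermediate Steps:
$T{\left(G \right)} = 3$ ($T{\left(G \right)} = 3 \frac{G}{G} = 3 \cdot 1 = 3$)
$I{\left(A \right)} = \frac{3}{A}$
$M = - 14 i \sqrt{19}$ ($M = - 7 \sqrt{-52 + \left(8 - 2\right) \left(-4\right)} = - 7 \sqrt{-52 + 6 \left(-4\right)} = - 7 \sqrt{-52 - 24} = - 7 \sqrt{-76} = - 7 \cdot 2 i \sqrt{19} = - 14 i \sqrt{19} \approx - 61.025 i$)
$M I{\left(-21 \right)} + 158 = - 14 i \sqrt{19} \frac{3}{-21} + 158 = - 14 i \sqrt{19} \cdot 3 \left(- \frac{1}{21}\right) + 158 = - 14 i \sqrt{19} \left(- \frac{1}{7}\right) + 158 = 2 i \sqrt{19} + 158 = 158 + 2 i \sqrt{19}$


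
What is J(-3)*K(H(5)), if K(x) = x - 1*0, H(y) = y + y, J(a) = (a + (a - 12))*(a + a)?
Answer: 1080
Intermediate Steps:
J(a) = 2*a*(-12 + 2*a) (J(a) = (a + (-12 + a))*(2*a) = (-12 + 2*a)*(2*a) = 2*a*(-12 + 2*a))
H(y) = 2*y
K(x) = x (K(x) = x + 0 = x)
J(-3)*K(H(5)) = (4*(-3)*(-6 - 3))*(2*5) = (4*(-3)*(-9))*10 = 108*10 = 1080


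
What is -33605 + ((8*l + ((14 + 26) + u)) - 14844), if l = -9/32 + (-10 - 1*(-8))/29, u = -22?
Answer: -5618321/116 ≈ -48434.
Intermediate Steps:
l = -325/928 (l = -9*1/32 + (-10 + 8)*(1/29) = -9/32 - 2*1/29 = -9/32 - 2/29 = -325/928 ≈ -0.35022)
-33605 + ((8*l + ((14 + 26) + u)) - 14844) = -33605 + ((8*(-325/928) + ((14 + 26) - 22)) - 14844) = -33605 + ((-325/116 + (40 - 22)) - 14844) = -33605 + ((-325/116 + 18) - 14844) = -33605 + (1763/116 - 14844) = -33605 - 1720141/116 = -5618321/116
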